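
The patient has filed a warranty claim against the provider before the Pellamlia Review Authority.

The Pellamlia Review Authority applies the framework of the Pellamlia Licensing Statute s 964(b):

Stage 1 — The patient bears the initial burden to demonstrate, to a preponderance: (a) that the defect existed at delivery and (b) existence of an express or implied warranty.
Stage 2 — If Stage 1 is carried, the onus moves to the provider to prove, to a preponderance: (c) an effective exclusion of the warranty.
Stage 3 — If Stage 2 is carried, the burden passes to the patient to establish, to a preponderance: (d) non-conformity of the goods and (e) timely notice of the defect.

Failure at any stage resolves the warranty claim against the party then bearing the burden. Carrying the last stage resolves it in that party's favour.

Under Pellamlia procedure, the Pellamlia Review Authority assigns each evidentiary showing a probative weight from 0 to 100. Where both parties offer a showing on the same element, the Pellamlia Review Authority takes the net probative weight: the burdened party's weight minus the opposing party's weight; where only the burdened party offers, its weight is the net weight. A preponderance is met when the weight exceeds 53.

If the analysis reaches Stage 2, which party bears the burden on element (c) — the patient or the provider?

provider

Stage 2's rule assigns the burden to the provider (to a preponderance).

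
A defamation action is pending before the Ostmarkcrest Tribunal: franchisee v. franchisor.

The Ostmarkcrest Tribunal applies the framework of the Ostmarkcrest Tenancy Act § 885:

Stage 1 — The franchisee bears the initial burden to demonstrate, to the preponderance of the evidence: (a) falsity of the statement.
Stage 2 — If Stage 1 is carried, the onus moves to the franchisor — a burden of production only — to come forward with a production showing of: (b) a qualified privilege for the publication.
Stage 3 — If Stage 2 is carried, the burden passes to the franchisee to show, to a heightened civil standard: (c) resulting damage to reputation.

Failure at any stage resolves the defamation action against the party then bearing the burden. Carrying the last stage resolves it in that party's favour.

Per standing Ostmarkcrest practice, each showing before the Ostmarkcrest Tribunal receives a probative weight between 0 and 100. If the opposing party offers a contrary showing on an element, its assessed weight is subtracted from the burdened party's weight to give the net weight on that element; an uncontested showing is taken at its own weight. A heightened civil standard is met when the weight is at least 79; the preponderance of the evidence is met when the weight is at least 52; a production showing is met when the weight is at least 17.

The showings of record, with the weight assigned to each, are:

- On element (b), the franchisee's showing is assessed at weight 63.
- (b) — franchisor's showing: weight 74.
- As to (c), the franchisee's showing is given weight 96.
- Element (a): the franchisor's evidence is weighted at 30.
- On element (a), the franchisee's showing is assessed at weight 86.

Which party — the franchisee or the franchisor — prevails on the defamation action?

franchisee

At Stage 1 the franchisee must meet the preponderance of the evidence (weight is at least 52): on (a) the weight is 86 less the opposing 30 gives net 56, ≥ 52, so (a) meets the standard.
  The franchisee carries Stage 1; the franchisor now bears the burden.
At Stage 2 the franchisor must meet a production showing (weight is at least 17): on (b) the weight is 74 less the opposing 63 gives net 11, < 17, so (b) does not meet the standard.
  Stage 2 not carried; the franchisor fails its burden.
The franchisee prevails.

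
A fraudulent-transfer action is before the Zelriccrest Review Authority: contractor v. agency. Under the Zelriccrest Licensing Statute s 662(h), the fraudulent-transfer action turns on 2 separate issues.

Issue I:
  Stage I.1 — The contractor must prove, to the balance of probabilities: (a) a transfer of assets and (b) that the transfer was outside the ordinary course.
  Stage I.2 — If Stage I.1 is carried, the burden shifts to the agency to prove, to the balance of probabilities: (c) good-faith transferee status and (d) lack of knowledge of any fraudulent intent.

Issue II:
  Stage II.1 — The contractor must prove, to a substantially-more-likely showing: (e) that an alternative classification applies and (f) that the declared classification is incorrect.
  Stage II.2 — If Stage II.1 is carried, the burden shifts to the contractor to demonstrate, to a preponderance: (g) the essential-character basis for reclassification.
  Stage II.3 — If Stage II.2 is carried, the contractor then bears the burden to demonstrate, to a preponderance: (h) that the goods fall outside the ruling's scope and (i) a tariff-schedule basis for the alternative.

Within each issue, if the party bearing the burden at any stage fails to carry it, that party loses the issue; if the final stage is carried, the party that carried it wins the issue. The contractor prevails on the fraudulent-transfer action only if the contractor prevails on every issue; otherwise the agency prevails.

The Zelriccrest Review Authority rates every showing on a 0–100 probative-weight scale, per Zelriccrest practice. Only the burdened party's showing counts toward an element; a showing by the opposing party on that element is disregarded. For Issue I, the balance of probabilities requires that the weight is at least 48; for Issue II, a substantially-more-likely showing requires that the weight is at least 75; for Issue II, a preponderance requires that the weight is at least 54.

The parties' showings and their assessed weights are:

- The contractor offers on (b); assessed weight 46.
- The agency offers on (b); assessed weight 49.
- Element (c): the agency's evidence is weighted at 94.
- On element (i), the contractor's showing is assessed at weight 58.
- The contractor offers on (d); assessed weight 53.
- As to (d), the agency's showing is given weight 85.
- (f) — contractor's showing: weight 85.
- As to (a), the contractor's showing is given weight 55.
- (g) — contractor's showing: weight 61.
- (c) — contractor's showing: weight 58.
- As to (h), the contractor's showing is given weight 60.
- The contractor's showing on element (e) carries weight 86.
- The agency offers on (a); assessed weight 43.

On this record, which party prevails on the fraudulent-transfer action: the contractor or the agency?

agency

— Issue I —
Stage I.1 (contractor, the balance of probabilities, weight is at least 48): (a) 55 (agency's 43 disregarded) ≥ 48 — meets; (b) 46 (agency's 49 disregarded) < 48 — fails.
  The contractor does not carry Stage I.1.
The agency prevails on this issue.
— Issue II —
Stage II.1 — burden on contractor; standard: a substantially-more-likely showing (weight is at least 75).
    (e): 86 ≥ 75 [met]
    (f): 85 ≥ 75 [met]
  All elements met. The contractor retains the burden for Stage II.2.
Stage II.2 — burden on contractor; standard: a preponderance (weight is at least 54).
    (g): 61 ≥ 54 [met]
  Stage II.2 is satisfied; the contractor continues to bear the burden.
Stage II.3 — burden on contractor; standard: a preponderance (weight is at least 54).
    (h): 60 ≥ 54 [met]
    (i): 58 ≥ 54 [met]
  The contractor carries the last stage.
All stages carried — the contractor prevails on this issue.
Per-issue: Issue I → agency; Issue II → contractor. The contractor must prevail on every issue; overall, the agency prevails.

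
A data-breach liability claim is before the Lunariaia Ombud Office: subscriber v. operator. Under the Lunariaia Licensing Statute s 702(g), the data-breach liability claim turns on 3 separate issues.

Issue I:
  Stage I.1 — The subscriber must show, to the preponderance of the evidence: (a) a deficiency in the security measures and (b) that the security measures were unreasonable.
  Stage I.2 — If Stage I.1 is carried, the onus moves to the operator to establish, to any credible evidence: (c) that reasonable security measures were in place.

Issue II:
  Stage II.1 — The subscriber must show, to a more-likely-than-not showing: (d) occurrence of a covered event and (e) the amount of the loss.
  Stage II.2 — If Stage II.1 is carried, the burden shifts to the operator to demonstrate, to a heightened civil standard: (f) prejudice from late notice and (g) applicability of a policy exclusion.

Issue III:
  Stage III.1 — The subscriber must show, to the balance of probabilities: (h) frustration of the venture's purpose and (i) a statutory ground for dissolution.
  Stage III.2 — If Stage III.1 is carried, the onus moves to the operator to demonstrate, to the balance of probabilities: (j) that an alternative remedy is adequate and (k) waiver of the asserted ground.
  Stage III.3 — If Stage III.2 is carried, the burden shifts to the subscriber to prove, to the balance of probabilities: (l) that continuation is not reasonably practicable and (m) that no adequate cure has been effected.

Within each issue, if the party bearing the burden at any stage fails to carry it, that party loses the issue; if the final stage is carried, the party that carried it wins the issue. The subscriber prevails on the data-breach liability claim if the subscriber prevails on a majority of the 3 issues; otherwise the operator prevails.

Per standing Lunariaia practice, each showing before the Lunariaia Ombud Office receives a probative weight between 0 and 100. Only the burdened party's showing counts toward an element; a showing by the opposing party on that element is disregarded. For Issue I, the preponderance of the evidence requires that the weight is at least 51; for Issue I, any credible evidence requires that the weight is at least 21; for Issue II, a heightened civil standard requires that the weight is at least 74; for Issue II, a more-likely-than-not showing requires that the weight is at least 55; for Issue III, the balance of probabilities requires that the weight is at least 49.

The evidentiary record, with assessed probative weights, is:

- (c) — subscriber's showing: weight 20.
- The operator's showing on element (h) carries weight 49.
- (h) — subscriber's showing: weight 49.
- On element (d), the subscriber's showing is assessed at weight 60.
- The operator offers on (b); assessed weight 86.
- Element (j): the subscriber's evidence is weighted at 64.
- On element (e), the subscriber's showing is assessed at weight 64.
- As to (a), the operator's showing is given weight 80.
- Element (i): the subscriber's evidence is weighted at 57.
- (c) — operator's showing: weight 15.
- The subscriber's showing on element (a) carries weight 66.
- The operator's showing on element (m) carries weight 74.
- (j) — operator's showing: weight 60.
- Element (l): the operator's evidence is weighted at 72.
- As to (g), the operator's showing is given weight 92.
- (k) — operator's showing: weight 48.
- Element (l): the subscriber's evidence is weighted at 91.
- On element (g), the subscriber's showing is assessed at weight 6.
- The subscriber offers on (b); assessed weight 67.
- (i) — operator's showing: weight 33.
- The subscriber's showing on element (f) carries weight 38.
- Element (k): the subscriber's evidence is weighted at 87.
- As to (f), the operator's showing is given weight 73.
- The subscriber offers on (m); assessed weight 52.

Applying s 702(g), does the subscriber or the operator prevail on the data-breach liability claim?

subscriber

— Issue I —
Stage I.1 (subscriber, the preponderance of the evidence, weight is at least 51): (a) 66 (operator's 80 disregarded) ≥ 51 — meets; (b) 67 (operator's 86 disregarded) ≥ 51 — meets.
  Stage I.1 carried; the burden shifts to the operator.
Stage I.2 (operator, any credible evidence, weight is at least 21): (c) 15 (subscriber's 20 disregarded) < 21 — fails.
  Not every element is met, so the operator fails to carry Stage I.2.
So the subscriber prevails on this issue.
— Issue II —
At Stage II.1 the subscriber must meet a more-likely-than-not showing (weight is at least 55): on (d) the weight is 60, ≥ 55, so (d) meets the standard; on (e) the weight is 64, which does reach 55, so (e) meets the standard.
  Stage II.1 is satisfied; the onus moves to the operator.
At Stage II.2 the operator must meet a heightened civil standard (weight is at least 74): on (f) the weight is 73 (the subscriber's 38 is given no effect), < 74, so (f) does not meet the standard; on (g) the weight is 92 (the subscriber's 6 is given no effect), which does reach 74, so (g) meets the standard.
  The operator does not carry Stage II.2.
The analysis ends at Stage II.2; the subscriber prevails on this issue.
— Issue III —
Stage III.1 — burden on subscriber; standard: the balance of probabilities (weight is at least 49).
    (h): 49 (operator's 49 disregarded) ≥ 49 [met]
    (i): 57 (operator's 33 disregarded) ≥ 49 [met]
  The subscriber carries Stage III.1; the operator now bears the burden.
Stage III.2 — burden on operator; standard: the balance of probabilities (weight is at least 49).
    (j): 60 (subscriber's 64 disregarded) ≥ 49 [met]
    (k): 48 (subscriber's 87 disregarded) < 49 [not met]
  The operator does not carry Stage III.2.
The subscriber prevails on this issue.
Per-issue: Issue I → subscriber; Issue II → subscriber; Issue III → subscriber. The subscriber must prevail on a majority of issues; overall, the subscriber prevails.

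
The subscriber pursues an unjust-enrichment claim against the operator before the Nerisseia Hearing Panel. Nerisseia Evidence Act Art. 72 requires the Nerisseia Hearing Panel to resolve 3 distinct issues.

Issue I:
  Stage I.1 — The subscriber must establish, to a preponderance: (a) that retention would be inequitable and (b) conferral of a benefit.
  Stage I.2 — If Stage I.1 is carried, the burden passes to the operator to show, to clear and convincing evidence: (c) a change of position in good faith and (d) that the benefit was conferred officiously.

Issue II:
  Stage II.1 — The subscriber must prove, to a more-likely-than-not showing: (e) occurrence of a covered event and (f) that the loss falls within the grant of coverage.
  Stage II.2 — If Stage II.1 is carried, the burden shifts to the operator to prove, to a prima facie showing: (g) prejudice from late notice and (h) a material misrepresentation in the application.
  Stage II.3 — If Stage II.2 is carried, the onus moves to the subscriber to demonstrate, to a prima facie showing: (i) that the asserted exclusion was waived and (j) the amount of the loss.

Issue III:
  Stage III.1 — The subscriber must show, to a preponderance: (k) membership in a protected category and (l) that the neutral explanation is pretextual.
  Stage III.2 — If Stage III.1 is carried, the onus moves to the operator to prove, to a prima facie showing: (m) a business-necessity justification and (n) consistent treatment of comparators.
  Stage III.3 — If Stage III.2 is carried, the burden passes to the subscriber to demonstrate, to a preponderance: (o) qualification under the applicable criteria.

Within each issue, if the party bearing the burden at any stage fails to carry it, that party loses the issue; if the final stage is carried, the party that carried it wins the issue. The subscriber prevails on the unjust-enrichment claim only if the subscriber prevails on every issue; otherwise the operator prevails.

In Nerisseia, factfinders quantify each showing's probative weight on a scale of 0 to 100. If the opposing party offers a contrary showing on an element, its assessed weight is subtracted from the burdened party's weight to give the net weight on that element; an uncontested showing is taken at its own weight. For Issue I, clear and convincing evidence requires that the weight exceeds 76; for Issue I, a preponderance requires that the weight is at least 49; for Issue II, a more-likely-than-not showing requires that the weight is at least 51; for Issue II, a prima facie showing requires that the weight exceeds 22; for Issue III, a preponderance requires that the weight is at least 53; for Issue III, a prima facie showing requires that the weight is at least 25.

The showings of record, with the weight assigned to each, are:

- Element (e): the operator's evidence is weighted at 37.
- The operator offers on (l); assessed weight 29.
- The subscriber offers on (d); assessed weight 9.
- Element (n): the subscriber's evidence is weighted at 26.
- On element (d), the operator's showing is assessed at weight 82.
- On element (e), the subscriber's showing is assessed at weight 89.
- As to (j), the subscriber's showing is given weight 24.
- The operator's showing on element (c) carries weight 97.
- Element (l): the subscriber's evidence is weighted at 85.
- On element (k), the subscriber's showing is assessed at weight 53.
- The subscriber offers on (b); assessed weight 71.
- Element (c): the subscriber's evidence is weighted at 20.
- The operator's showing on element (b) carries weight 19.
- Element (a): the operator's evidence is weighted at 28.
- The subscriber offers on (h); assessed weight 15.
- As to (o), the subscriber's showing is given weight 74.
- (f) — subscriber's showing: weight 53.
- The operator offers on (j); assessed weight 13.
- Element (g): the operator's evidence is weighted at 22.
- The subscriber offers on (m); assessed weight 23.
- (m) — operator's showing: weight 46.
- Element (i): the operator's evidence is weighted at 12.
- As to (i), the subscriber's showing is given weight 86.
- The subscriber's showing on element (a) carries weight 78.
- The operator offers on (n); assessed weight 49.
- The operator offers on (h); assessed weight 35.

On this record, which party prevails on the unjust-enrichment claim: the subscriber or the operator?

— Issue I —
Stage I.1 — burden on subscriber; standard: a preponderance (weight is at least 49).
    (a): 78 − 28 = 50 ≥ 49 [met]
    (b): 71 − 19 = 52 ≥ 49 [met]
  The subscriber carries Stage I.1; the operator now bears the burden.
Stage I.2 — burden on operator; standard: clear and convincing evidence (weight exceeds 76).
    (c): 97 − 20 = 77 > 76 [met]
    (d): 82 − 9 = 73 ≤ 76 [not met]
  The operator does not carry Stage I.2.
The subscriber prevails on this issue.
— Issue II —
Stage II.1 — burden on subscriber; standard: a more-likely-than-not showing (weight is at least 51).
    (e): 89 − 37 = 52 ≥ 51 [met]
    (f): 53 ≥ 51 [met]
  The subscriber carries Stage II.1; the operator now bears the burden.
Stage II.2 — burden on operator; standard: a prima facie showing (weight exceeds 22).
    (g): 22 ≤ 22 [not met]
    (h): 35 − 15 = 20 ≤ 22 [not met]
  Stage II.2 not carried; the operator fails its burden.
So the subscriber prevails on this issue.
— Issue III —
At Stage III.1 the subscriber must meet a preponderance (weight is at least 53): on (k) the weight is 53, ≥ 53, so (k) meets the standard; on (l) the weight is 85 less the opposing 29 gives net 56, which does reach 53, so (l) meets the standard.
  The subscriber carries Stage III.1; the operator now bears the burden.
At Stage III.2 the operator must meet a prima facie showing (weight is at least 25): on (m) the weight is 46 less the opposing 23 gives net 23, which does not reach 25, so (m) does not meet the standard; on (n) the weight is 49 less the opposing 26 gives net 23, which does not reach 25, so (n) does not meet the standard.
  Stage III.2 not carried; the operator fails its burden.
So the subscriber prevails on this issue.
Per-issue: Issue I → subscriber; Issue II → subscriber; Issue III → subscriber. The subscriber must prevail on every issue; overall, the subscriber prevails.

subscriber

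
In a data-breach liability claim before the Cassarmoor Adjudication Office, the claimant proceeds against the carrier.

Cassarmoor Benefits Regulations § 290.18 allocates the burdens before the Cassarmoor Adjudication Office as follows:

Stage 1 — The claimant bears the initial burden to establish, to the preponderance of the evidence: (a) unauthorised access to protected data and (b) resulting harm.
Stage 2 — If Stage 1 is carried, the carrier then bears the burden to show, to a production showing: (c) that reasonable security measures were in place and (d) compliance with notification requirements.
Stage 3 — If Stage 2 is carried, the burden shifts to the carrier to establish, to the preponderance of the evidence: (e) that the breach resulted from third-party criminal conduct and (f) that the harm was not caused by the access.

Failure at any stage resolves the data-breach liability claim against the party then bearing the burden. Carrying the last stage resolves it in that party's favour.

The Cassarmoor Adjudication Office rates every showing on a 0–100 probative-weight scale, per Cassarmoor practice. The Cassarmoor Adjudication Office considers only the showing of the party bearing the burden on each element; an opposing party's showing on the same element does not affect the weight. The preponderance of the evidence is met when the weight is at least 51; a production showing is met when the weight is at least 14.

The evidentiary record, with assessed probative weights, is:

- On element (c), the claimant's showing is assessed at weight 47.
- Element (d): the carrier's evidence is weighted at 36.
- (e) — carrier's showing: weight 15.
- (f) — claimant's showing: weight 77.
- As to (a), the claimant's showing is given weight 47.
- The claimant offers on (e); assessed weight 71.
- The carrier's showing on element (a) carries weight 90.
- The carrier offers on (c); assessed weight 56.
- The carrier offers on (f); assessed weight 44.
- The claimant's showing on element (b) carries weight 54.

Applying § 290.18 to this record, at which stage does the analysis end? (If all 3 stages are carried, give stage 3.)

Stage 1 (claimant, the preponderance of the evidence, weight is at least 51): (a) 47 (carrier's 90 disregarded) < 51 — fails; (b) 54 ≥ 51 — meets.
  Stage 1 not carried; the claimant fails its burden.
So the carrier prevails.

stage 1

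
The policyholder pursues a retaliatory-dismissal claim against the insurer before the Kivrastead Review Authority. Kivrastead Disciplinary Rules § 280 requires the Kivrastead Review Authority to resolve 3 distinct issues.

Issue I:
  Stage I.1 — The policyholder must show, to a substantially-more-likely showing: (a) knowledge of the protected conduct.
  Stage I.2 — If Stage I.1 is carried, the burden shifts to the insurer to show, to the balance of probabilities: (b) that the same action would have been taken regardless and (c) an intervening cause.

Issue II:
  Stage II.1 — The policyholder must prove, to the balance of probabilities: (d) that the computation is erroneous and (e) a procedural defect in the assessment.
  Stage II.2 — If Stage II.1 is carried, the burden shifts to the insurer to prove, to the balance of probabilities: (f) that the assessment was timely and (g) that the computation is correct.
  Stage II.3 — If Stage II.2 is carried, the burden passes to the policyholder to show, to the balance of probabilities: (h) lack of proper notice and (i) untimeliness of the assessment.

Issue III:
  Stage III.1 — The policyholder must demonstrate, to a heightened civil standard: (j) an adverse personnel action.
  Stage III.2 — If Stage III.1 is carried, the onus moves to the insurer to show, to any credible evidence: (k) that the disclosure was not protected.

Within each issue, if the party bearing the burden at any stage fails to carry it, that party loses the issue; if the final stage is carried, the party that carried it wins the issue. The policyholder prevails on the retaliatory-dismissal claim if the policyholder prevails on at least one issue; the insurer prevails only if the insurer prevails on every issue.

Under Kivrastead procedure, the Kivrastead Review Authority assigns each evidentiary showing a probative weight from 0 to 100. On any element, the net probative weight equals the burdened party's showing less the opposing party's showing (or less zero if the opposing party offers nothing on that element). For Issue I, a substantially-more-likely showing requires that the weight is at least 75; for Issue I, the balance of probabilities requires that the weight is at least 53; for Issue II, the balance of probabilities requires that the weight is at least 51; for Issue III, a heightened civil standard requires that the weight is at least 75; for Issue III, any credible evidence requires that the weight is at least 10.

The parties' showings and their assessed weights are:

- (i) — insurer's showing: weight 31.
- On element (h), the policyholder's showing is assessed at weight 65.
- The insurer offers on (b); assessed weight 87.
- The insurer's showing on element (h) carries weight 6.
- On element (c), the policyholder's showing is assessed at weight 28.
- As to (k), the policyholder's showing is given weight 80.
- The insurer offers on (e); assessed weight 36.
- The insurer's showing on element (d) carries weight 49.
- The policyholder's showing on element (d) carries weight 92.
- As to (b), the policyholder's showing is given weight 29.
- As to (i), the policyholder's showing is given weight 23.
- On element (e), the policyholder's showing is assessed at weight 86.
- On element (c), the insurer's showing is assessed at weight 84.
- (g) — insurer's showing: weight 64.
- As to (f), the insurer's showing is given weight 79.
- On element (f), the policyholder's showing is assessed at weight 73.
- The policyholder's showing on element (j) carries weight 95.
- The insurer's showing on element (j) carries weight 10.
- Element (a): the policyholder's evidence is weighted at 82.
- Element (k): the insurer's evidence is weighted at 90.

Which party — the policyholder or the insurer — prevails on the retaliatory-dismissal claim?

— Issue I —
At Stage I.1 the policyholder must meet a substantially-more-likely showing (weight is at least 75): on (a) the weight is 82, which does reach 75, so (a) meets the standard.
  All elements met. The burden passes to the insurer.
At Stage I.2 the insurer must meet the balance of probabilities (weight is at least 53): on (b) the weight is 87 less the opposing 29 gives net 58, which does reach 53, so (b) meets the standard; on (c) the weight is 84 less the opposing 28 gives net 56, ≥ 53, so (c) meets the standard.
  All elements met at the final stage.
All stages carried — the insurer prevails on this issue.
— Issue II —
Stage II.1 — burden on policyholder; standard: the balance of probabilities (weight is at least 51).
    (d): 92 − 49 = 43 < 51 [not met]
    (e): 86 − 36 = 50 < 51 [not met]
  The policyholder does not carry Stage II.1.
So the insurer prevails on this issue.
— Issue III —
Stage III.1 — burden on policyholder; standard: a heightened civil standard (weight is at least 75).
    (j): 95 − 10 = 85 ≥ 75 [met]
  All elements met. The burden passes to the insurer.
Stage III.2 — burden on insurer; standard: any credible evidence (weight is at least 10).
    (k): 90 − 80 = 10 ≥ 10 [met]
  The insurer carries the last stage.
All stages carried — the insurer prevails on this issue.
Per-issue: Issue I → insurer; Issue II → insurer; Issue III → insurer. The policyholder must prevail on at least one issue; overall, the insurer prevails.

insurer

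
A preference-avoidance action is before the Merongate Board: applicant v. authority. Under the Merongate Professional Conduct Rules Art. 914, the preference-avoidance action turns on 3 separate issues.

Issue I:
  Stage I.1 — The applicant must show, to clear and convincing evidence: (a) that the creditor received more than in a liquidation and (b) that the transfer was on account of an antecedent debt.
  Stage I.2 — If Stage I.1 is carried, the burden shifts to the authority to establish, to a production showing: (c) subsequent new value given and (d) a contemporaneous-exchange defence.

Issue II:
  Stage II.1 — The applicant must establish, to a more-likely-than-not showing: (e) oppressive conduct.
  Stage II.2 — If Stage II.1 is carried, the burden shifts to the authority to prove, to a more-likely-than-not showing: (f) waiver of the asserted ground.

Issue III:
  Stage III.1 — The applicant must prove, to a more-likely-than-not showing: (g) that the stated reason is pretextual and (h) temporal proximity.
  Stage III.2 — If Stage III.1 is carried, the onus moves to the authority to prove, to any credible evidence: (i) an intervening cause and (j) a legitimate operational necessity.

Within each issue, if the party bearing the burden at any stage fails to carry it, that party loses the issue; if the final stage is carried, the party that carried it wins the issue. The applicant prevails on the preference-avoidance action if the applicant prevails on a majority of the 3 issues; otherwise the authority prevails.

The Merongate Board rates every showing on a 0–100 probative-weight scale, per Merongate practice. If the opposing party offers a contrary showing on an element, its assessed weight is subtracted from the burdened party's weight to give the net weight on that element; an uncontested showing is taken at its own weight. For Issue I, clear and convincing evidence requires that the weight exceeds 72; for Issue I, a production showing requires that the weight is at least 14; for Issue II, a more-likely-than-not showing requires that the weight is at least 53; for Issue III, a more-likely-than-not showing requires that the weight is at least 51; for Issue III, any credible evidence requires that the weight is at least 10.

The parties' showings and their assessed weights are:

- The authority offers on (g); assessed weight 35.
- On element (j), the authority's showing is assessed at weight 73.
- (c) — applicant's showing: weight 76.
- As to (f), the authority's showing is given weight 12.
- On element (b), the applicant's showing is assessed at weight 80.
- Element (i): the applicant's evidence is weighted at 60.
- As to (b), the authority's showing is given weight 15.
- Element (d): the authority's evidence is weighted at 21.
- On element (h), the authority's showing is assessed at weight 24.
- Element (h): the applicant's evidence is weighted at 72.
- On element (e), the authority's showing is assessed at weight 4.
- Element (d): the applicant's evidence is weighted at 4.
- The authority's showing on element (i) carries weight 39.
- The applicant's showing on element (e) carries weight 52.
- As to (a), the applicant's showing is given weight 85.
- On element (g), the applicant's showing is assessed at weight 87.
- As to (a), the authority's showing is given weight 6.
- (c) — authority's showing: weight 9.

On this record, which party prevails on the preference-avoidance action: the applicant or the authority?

— Issue I —
Stage I.1 (applicant, clear and convincing evidence, weight exceeds 72): (a) net 85−6=79 > 72 — meets; (b) net 80−15=65 ≤ 72 — fails.
  The applicant does not carry Stage I.1.
The authority prevails on this issue.
— Issue II —
At Stage II.1 the applicant must meet a more-likely-than-not showing (weight is at least 53): on (e) the weight is 52 less the opposing 4 gives net 48, < 53, so (e) does not meet the standard.
  Stage II.1 not carried; the applicant fails its burden.
So the authority prevails on this issue.
— Issue III —
Stage III.1 — burden on applicant; standard: a more-likely-than-not showing (weight is at least 51).
    (g): 87 − 35 = 52 ≥ 51 [met]
    (h): 72 − 24 = 48 < 51 [not met]
  The applicant does not carry Stage III.1.
The authority prevails on this issue.
Per-issue: Issue I → authority; Issue II → authority; Issue III → authority. The applicant must prevail on a majority of issues; overall, the authority prevails.

authority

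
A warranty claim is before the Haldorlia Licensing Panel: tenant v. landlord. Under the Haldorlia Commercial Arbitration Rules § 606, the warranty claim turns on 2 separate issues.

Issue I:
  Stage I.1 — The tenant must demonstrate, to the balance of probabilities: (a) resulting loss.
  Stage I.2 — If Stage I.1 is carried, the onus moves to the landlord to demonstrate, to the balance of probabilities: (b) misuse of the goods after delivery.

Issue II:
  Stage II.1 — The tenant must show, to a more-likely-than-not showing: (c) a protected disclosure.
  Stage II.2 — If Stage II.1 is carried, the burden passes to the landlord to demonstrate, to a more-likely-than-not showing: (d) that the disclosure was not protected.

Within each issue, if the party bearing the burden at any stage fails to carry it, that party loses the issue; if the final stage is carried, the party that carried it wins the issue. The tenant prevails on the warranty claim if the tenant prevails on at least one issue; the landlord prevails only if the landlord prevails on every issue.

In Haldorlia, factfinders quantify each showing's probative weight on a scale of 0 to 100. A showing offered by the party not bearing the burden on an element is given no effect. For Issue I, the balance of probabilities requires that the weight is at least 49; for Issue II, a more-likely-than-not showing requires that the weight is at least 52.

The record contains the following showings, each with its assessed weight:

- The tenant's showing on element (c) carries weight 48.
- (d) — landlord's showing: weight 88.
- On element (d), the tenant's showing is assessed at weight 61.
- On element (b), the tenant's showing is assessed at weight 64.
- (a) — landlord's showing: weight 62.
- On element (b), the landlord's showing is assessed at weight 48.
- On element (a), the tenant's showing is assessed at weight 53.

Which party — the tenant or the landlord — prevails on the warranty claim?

— Issue I —
Stage I.1 (tenant, the balance of probabilities, weight is at least 49): (a) 53 (landlord's 62 disregarded) ≥ 49 — meets.
  Stage I.1 is satisfied; the onus moves to the landlord.
Stage I.2 (landlord, the balance of probabilities, weight is at least 49): (b) 48 (tenant's 64 disregarded) < 49 — fails.
  The landlord does not carry Stage I.2.
The analysis ends at Stage I.2; the tenant prevails on this issue.
— Issue II —
Stage II.1 (tenant, a more-likely-than-not showing, weight is at least 52): (c) 48 < 52 — fails.
  Not every element is met, so the tenant fails to carry Stage II.1.
So the landlord prevails on this issue.
Per-issue: Issue I → tenant; Issue II → landlord. The tenant must prevail on at least one issue; overall, the tenant prevails.

tenant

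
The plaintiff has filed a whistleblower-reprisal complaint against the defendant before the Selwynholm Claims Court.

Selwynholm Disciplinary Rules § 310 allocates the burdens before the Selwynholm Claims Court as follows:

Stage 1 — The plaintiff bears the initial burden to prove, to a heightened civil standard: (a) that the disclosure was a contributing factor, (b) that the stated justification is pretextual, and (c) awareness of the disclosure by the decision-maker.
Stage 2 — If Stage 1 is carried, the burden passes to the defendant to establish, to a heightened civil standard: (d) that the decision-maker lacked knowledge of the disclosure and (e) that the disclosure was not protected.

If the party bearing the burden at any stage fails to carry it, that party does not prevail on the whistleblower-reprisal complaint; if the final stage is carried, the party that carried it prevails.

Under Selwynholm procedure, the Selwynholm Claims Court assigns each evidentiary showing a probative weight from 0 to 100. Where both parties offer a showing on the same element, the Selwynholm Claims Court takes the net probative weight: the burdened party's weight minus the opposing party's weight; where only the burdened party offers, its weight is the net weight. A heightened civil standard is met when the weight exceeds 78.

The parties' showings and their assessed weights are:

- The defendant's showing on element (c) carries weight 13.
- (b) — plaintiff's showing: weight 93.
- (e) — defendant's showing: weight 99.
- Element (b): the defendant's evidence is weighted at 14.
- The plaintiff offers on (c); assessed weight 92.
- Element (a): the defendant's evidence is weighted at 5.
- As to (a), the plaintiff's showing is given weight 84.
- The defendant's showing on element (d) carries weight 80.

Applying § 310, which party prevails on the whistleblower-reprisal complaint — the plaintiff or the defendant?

Stage 1 (plaintiff, a heightened civil standard, weight exceeds 78): (a) net 84−5=79 > 78 — meets; (b) net 93−14=79 > 78 — meets; (c) net 92−13=79 > 78 — meets.
  Stage 1 is satisfied; the onus moves to the defendant.
Stage 2 (defendant, a heightened civil standard, weight exceeds 78): (d) 80 > 78 — meets; (e) 99 > 78 — meets.
  Stage 2 carried; the final stage is satisfied.
All stages carried — the defendant prevails.

defendant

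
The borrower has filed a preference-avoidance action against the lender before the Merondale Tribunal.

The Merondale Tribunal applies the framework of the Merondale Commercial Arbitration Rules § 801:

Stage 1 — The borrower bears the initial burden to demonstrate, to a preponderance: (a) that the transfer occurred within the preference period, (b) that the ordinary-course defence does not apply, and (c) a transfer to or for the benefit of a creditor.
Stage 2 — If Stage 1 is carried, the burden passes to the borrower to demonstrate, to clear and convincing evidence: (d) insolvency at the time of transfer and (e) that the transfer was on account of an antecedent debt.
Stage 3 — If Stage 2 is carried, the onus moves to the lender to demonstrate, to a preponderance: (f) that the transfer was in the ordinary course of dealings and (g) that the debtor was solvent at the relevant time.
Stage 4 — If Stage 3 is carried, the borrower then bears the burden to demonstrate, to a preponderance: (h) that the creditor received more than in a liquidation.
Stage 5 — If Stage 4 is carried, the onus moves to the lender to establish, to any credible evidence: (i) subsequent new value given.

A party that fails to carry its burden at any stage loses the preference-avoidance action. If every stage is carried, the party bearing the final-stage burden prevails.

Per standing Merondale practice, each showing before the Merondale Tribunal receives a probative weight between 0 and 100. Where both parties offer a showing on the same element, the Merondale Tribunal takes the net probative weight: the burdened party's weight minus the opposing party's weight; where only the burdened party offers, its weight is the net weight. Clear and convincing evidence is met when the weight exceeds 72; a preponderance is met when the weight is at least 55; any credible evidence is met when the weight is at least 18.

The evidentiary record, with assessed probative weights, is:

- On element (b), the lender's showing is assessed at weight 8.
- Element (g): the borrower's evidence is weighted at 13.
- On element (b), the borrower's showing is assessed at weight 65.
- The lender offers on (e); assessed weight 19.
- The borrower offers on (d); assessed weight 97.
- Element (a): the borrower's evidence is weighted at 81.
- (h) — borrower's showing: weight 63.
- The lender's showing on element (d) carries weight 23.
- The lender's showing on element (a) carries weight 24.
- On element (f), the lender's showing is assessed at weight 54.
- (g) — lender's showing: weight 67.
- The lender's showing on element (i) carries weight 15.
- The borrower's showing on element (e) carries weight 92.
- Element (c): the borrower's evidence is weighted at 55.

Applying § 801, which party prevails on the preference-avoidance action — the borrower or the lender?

Stage 1 — burden on borrower; standard: a preponderance (weight is at least 55).
    (a): 81 − 24 = 57 ≥ 55 [met]
    (b): 65 − 8 = 57 ≥ 55 [met]
    (c): 55 ≥ 55 [met]
  Stage 1 carried; the burden remains with the borrower.
Stage 2 — burden on borrower; standard: clear and convincing evidence (weight exceeds 72).
    (d): 97 − 23 = 74 > 72 [met]
    (e): 92 − 19 = 73 > 72 [met]
  Stage 2 is satisfied; the onus moves to the lender.
Stage 3 — burden on lender; standard: a preponderance (weight is at least 55).
    (f): 54 < 55 [not met]
    (g): 67 − 13 = 54 < 55 [not met]
  Stage 3 not carried; the lender fails its burden.
The borrower prevails.

borrower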